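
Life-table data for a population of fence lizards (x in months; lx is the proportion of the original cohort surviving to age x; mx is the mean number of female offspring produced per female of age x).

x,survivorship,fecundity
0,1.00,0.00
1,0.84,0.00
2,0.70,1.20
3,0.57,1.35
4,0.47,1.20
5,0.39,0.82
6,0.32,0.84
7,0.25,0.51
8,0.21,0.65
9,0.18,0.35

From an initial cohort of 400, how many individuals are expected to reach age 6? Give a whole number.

128

Expected survivors = N0 · l_6 = 400 × 0.32 = 128 → 128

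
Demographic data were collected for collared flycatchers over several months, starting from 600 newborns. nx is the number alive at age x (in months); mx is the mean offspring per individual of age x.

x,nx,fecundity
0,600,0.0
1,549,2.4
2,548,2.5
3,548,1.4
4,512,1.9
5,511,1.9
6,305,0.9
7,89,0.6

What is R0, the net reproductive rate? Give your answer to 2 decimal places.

lx = nx/n0 = nx/600: 1, 0.915, 0.91333…, 0.91333…, 0.85333…, 0.85167…, 0.50833…, 0.14833…
lx·mx by age: 0, 2.196, 2.283333…, 1.278667…, 1.621333…, 1.618167…, 0.4575…, 0.089…
R0 = Σ lx·mx = 9.544… → 9.54

9.54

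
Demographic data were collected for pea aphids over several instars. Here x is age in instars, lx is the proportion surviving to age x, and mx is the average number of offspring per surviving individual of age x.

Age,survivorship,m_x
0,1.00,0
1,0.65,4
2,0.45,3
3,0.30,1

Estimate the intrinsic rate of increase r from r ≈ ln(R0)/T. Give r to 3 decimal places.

R0 = Σ lx·mx = 0 + 2.6 + 1.35 + 0.3 = 4.25
Σ x·lx·mx = 6.2; T = 6.2/4.25 = 1.45882…
r ≈ ln(R0)/T = ln(4.25)/1.45882… = 0.99184… → 0.992

0.992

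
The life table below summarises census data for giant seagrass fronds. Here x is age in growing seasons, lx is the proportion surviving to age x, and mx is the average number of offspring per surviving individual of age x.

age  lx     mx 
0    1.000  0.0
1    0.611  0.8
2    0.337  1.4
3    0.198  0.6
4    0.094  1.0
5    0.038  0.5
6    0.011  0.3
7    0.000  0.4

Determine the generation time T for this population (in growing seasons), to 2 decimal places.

lx·mx: 0, 0.4888, 0.4718, 0.1188, 0.094, 0.019, 0.0033, 0 → R0 = 1.1957
x·lx·mx: 0, 0.4888, 0.9436, 0.3564, 0.376, 0.095, 0.0198, 0 → Σ = 2.2796
T = 2.2796 / 1.1957 = 1.906498… → 1.91

1.91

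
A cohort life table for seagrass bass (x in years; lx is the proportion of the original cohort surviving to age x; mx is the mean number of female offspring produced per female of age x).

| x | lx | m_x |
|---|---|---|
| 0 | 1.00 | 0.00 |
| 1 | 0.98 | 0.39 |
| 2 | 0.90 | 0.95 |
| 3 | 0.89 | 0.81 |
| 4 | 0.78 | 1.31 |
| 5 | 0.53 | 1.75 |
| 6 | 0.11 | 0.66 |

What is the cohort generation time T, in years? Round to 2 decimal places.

lx·mx: 0, 0.3822, 0.855, 0.7209, 1.0218, 0.9275, 0.0726 → R0 = 3.98
x·lx·mx: 0, 0.3822, 1.71, 2.1627, 4.0872, 4.6375, 0.4356 → Σ = 13.4152
T = 13.4152 / 3.98 = 3.370653… → 3.37

3.37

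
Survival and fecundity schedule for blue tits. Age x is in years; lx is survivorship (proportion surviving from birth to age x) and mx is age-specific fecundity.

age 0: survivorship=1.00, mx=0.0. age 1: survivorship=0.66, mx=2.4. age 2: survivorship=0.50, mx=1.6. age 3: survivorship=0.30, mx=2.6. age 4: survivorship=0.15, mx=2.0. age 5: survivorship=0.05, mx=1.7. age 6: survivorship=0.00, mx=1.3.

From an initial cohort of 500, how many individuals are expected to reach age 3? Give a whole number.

150

Expected survivors = N0 · l_3 = 500 × 0.30 = 150 → 150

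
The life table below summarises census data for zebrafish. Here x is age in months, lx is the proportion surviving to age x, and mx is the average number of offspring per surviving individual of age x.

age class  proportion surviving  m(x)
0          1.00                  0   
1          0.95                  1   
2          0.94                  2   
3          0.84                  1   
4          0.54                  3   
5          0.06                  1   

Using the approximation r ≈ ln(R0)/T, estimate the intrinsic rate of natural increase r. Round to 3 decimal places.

R0 = Σ lx·mx = 0 + 0.95 + 1.88 + 0.84 + 1.62 + 0.06 = 5.35
Σ x·lx·mx = 14.01; T = 14.01/5.35 = 2.61869…
r ≈ ln(R0)/T = ln(5.35)/2.61869… = 0.64043… → 0.640

0.640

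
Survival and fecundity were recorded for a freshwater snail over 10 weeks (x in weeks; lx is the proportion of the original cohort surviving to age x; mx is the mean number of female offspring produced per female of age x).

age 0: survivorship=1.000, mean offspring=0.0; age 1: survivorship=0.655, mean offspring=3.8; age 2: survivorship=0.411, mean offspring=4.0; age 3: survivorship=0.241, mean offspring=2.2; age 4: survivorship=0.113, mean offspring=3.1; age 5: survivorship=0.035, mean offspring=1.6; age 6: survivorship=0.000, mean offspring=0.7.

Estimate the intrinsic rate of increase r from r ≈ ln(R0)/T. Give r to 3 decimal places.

0.909

R0 = Σ lx·mx = 0 + 2.489 + 1.644 + 0.5302 + 0.3503 + 0.056 + 0 = 5.0695
Σ x·lx·mx = 9.0488; T = 9.0488/5.0695 = 1.78495…
r ≈ ln(R0)/T = ln(5.0695)/1.78495… = 0.90941… → 0.909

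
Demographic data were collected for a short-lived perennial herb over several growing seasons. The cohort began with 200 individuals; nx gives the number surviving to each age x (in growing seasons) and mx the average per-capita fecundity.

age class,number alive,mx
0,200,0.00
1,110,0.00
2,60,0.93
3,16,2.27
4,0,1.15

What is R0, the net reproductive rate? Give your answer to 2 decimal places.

lx = nx/n0 = nx/200: 1, 0.55, 0.3, 0.08, 0
lx·mx by age: 0, 0, 0.279, 0.1816, 0
R0 = Σ lx·mx = 0.4606 → 0.46

0.46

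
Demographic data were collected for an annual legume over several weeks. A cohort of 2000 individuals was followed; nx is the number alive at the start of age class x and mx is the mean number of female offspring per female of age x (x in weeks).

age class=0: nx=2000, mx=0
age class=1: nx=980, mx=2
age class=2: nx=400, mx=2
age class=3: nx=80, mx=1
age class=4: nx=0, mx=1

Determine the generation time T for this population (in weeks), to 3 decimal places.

lx = nx/n0 = nx/2000: 1, 0.49, 0.2, 0.04, 0
lx·mx: 0, 0.98, 0.4, 0.04, 0 → R0 = 1.42
x·lx·mx: 0, 0.98, 0.8, 0.12, 0 → Σ = 1.9
T = 1.9 / 1.42 = 1.338028… → 1.338

1.338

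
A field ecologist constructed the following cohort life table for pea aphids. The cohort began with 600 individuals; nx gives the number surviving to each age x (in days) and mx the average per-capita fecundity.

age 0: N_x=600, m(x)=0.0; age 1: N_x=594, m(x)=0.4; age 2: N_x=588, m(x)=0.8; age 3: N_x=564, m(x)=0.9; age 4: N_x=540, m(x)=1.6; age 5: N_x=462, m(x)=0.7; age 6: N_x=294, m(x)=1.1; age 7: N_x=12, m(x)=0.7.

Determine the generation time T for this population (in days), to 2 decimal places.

lx = nx/n0 = nx/600: 1, 0.99, 0.98, 0.94, 0.9, 0.77, 0.49, 0.02
lx·mx: 0, 0.396, 0.784, 0.846, 1.44, 0.539, 0.539, 0.014 → R0 = 4.558
x·lx·mx: 0, 0.396, 1.568, 2.538, 5.76, 2.695, 3.234, 0.098 → Σ = 16.289
T = 16.289 / 4.558 = 3.573717… → 3.57

3.57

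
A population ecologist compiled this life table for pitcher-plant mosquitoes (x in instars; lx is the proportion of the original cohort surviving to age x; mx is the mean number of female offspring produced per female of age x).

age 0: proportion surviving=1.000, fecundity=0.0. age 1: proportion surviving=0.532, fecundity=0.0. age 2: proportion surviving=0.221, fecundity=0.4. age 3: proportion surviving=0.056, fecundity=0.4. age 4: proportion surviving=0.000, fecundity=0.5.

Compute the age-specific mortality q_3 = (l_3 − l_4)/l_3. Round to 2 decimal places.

q_3 = (l_3 − l_4) / l_3 = (0.056 − 0) / 0.056
     = 0.056 / 0.056 = 1 → 1.00

1.00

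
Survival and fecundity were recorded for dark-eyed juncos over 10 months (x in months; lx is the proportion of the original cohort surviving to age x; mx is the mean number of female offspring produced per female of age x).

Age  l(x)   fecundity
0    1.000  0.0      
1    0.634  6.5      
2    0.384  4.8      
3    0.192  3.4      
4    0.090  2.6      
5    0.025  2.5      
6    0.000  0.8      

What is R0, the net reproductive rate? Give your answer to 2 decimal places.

lx·mx by age: 0, 4.121, 1.8432, 0.6528, 0.234, 0.0625, 0
R0 = Σ lx·mx = 6.9135 → 6.91

6.91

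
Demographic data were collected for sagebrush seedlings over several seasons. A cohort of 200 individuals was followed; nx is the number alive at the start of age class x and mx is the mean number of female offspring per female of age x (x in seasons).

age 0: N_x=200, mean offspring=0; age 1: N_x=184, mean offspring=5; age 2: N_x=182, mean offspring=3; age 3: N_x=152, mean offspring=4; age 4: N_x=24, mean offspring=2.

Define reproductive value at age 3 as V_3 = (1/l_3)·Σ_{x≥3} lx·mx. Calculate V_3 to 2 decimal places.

4.32

lx = nx/n0 = nx/200: 1, 0.92, 0.91, 0.76, 0.12
lx·mx for x ≥ 3: 3.04, 0.24 → sum = 3.28
V_3 = 3.28 / l_3 = 3.28 / 0.76 = 4.315789… → 4.32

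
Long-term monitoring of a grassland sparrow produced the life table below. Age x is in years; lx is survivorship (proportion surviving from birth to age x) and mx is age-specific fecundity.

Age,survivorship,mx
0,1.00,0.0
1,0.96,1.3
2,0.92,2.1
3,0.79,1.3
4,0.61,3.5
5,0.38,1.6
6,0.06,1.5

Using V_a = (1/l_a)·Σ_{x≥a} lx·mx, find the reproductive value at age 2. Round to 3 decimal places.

lx·mx for x ≥ 2: 1.932, 1.027, 2.135, 0.608, 0.09 → sum = 5.792
V_2 = 5.792 / l_2 = 5.792 / 0.92 = 6.295652… → 6.296

6.296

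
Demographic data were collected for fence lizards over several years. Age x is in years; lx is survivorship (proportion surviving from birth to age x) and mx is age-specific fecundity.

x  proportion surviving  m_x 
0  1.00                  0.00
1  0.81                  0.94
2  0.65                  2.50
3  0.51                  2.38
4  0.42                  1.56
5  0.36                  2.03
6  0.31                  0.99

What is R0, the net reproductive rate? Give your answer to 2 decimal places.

lx·mx by age: 0, 0.7614, 1.625, 1.2138, 0.6552, 0.7308, 0.3069
R0 = Σ lx·mx = 5.2931 → 5.29

5.29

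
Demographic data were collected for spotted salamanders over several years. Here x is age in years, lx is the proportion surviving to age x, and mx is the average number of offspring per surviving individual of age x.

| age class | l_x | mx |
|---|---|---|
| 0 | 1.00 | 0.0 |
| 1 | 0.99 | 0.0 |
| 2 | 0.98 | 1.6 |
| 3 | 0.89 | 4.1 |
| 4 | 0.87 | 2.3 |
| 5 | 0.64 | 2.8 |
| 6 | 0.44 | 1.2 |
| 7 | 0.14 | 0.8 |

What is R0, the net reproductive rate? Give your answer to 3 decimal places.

9.650

lx·mx by age: 0, 0, 1.568, 3.649, 2.001, 1.792, 0.528, 0.112
R0 = Σ lx·mx = 9.65 → 9.650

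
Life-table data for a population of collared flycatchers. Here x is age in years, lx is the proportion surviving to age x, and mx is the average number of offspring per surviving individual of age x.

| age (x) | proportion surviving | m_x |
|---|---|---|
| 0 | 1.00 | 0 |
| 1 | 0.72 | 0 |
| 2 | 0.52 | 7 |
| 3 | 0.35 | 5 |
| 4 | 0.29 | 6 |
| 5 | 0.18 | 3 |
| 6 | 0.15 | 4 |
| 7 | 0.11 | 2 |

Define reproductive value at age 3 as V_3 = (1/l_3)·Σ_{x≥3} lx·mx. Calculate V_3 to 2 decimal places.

lx·mx for x ≥ 3: 1.75, 1.74, 0.54, 0.6, 0.22 → sum = 4.85
V_3 = 4.85 / l_3 = 4.85 / 0.35 = 13.857143… → 13.86

13.86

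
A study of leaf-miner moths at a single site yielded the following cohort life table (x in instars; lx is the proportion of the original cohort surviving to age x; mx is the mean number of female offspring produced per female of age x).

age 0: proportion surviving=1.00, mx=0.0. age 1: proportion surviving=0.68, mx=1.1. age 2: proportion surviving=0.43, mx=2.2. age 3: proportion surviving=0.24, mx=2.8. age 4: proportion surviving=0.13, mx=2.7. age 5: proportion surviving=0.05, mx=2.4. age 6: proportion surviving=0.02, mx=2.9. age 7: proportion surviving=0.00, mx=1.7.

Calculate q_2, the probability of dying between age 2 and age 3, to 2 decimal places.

q_2 = (l_2 − l_3) / l_2 = (0.43 − 0.24) / 0.43
     = 0.19 / 0.43 = 0.44186… → 0.44

0.44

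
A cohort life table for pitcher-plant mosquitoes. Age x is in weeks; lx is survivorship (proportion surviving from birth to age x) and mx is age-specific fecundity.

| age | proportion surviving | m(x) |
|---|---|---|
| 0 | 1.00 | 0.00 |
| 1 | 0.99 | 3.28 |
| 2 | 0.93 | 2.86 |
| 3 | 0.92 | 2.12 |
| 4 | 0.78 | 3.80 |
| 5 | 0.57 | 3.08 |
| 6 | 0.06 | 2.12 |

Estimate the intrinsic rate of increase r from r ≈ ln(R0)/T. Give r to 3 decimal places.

0.902

R0 = Σ lx·mx = 0 + 3.2472 + 2.6598 + 1.9504 + 2.964 + 1.7556 + 0.1272 = 12.7042
Σ x·lx·mx = 35.8152; T = 35.8152/12.7042 = 2.81916…
r ≈ ln(R0)/T = ln(12.7042)/2.81916… = 0.90166… → 0.902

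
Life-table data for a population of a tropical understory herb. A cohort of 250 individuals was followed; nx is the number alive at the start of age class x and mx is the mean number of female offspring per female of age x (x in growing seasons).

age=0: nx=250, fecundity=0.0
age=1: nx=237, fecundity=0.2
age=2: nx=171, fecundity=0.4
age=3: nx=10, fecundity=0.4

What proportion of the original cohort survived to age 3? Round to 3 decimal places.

l_3 = n_3/n_0 = 10/250 = 0.04 → 0.040

0.040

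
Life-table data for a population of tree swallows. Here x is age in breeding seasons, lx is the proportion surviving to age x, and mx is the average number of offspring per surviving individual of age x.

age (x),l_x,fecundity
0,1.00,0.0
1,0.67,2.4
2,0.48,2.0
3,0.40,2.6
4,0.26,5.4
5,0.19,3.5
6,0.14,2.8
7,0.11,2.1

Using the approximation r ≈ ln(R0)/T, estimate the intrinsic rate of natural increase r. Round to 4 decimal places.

0.5929

R0 = Σ lx·mx = 0 + 1.608 + 0.96 + 1.04 + 1.404 + 0.665 + 0.392 + 0.231 = 6.3
Σ x·lx·mx = 19.558; T = 19.558/6.3 = 3.10444…
r ≈ ln(R0)/T = ln(6.3)/3.10444… = 0.592876… → 0.5929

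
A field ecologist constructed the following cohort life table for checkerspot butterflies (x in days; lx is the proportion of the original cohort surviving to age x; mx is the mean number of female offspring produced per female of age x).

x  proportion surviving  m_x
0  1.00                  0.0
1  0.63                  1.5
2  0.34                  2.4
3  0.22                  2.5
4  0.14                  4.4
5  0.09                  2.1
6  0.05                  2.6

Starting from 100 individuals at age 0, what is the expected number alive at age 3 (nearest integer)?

22

Expected survivors = N0 · l_3 = 100 × 0.22 = 22 → 22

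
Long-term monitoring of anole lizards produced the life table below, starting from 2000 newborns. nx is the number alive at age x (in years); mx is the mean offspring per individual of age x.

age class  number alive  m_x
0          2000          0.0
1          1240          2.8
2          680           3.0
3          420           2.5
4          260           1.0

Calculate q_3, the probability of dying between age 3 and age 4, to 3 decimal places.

lx = nx/n0 = nx/2000: 1, 0.62, 0.34, 0.21, 0.13
q_3 = (l_3 − l_4) / l_3 = (0.21 − 0.13) / 0.21
     = 0.08 / 0.21 = 0.380952… → 0.381

0.381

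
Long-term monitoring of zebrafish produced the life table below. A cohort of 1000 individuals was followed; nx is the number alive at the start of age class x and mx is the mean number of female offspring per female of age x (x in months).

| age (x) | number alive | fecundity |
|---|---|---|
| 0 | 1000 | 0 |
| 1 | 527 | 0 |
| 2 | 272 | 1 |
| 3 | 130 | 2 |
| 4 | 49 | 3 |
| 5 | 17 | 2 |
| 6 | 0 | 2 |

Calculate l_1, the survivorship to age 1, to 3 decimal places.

l_1 = n_1/n_0 = 527/1000 = 0.527 → 0.527

0.527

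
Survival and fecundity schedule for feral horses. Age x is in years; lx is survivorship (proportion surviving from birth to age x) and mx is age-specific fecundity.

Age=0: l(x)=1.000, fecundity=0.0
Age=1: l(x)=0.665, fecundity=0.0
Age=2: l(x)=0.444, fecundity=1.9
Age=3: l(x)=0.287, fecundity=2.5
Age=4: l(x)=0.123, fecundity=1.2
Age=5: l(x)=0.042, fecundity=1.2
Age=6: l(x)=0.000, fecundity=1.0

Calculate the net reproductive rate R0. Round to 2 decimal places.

lx·mx by age: 0, 0, 0.8436, 0.7175, 0.1476, 0.0504, 0
R0 = Σ lx·mx = 1.7591 → 1.76

1.76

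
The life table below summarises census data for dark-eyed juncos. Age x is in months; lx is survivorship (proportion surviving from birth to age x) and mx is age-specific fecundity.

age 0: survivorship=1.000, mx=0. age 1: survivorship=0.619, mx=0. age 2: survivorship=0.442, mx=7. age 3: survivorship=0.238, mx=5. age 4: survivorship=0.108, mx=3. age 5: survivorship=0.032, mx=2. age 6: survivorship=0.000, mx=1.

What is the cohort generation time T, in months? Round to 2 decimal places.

2.43

lx·mx: 0, 0, 3.094, 1.19, 0.324, 0.064, 0 → R0 = 4.672
x·lx·mx: 0, 0, 6.188, 3.57, 1.296, 0.32, 0 → Σ = 11.374
T = 11.374 / 4.672 = 2.434503… → 2.43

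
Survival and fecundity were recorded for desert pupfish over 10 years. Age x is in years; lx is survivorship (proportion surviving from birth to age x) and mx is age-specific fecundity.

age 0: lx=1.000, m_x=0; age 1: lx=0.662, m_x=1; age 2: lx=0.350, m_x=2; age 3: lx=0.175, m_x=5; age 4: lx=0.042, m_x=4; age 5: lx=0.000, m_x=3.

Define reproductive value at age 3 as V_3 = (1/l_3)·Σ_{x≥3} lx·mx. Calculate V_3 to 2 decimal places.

5.96

lx·mx for x ≥ 3: 0.875, 0.168, 0 → sum = 1.043
V_3 = 1.043 / l_3 = 1.043 / 0.175 = 5.96 → 5.96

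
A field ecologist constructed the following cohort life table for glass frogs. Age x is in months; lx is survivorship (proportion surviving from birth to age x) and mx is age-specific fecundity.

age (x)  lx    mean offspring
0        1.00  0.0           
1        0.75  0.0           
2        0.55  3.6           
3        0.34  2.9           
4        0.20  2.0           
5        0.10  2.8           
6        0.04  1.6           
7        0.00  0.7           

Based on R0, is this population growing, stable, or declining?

growing

R0 = Σ lx·mx = 0 + 0 + 1.98 + 0.986 + 0.4 + 0.28 + 0.064 + 0 = 3.71
R0 > 1, so the population is growing.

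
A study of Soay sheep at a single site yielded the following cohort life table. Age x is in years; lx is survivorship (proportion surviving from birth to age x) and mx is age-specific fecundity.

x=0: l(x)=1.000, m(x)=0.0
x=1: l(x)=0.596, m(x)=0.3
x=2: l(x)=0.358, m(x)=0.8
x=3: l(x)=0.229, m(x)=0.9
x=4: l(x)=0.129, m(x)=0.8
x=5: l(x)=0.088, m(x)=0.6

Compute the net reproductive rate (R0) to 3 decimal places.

0.827

lx·mx by age: 0, 0.1788, 0.2864, 0.2061, 0.1032, 0.0528
R0 = Σ lx·mx = 0.8273 → 0.827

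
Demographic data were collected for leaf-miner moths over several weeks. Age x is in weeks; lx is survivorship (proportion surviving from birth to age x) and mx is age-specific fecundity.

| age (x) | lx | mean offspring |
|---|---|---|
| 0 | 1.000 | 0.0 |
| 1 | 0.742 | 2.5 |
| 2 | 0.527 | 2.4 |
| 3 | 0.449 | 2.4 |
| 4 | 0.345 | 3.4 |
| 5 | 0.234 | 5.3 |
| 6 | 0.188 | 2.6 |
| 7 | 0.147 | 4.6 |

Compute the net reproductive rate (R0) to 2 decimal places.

lx·mx by age: 0, 1.855, 1.2648, 1.0776, 1.173, 1.2402, 0.4888, 0.6762
R0 = Σ lx·mx = 7.7756 → 7.78

7.78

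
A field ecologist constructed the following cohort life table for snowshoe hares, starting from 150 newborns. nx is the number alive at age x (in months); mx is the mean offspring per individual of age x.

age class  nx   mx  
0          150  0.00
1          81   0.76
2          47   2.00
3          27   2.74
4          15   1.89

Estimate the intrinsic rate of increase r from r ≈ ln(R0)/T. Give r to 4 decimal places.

0.2389

lx = nx/n0 = nx/150: 1, 0.54, 0.31333…, 0.18, 0.1
R0 = Σ lx·mx = 0 + 0.4104 + 0.62667… + 0.4932 + 0.189 = 1.719267…
Σ x·lx·mx = 3.899333…; T = 3.899333…/1.719267… = 2.26802…
r ≈ ln(R0)/T = ln(1.719267…)/2.26802… = 0.23893… → 0.2389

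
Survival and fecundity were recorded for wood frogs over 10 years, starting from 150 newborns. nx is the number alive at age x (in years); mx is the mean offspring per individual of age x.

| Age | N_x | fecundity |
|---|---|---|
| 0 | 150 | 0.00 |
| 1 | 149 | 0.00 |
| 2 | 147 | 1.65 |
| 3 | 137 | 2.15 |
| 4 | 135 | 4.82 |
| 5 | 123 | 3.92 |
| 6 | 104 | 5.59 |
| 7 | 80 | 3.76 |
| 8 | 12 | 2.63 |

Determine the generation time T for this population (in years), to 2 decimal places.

lx = nx/n0 = nx/150: 1, 0.99333…, 0.98, 0.91333…, 0.9, 0.82, 0.69333…, 0.53333…, 0.08
lx·mx: 0, 0, 1.617, 1.963667…, 4.338, 3.2144, 3.875733…, 2.005333…, 0.2104 → R0 = 17.224533…
x·lx·mx: 0, 0, 3.234, 5.891…, 17.352, 16.072, 23.2544…, 14.037333…, 1.6832 → Σ = 81.523933…
T = 81.523933… / 17.224533… = 4.733013… → 4.73

4.73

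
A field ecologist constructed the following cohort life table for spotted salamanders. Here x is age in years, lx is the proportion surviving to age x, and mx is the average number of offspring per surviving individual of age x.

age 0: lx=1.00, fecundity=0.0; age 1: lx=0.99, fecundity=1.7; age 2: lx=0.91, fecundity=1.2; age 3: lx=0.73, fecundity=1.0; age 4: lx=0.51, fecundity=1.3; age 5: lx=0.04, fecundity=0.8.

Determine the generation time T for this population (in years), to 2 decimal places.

lx·mx: 0, 1.683, 1.092, 0.73, 0.663, 0.032 → R0 = 4.2
x·lx·mx: 0, 1.683, 2.184, 2.19, 2.652, 0.16 → Σ = 8.869
T = 8.869 / 4.2 = 2.111667… → 2.11

2.11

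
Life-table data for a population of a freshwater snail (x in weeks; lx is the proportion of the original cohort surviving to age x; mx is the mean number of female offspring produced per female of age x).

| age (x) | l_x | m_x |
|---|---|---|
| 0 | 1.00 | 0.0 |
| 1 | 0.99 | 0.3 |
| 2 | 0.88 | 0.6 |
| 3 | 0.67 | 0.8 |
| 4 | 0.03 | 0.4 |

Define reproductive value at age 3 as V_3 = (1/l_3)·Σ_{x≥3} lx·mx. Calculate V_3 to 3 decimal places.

lx·mx for x ≥ 3: 0.536, 0.012 → sum = 0.548
V_3 = 0.548 / l_3 = 0.548 / 0.67 = 0.81791… → 0.818

0.818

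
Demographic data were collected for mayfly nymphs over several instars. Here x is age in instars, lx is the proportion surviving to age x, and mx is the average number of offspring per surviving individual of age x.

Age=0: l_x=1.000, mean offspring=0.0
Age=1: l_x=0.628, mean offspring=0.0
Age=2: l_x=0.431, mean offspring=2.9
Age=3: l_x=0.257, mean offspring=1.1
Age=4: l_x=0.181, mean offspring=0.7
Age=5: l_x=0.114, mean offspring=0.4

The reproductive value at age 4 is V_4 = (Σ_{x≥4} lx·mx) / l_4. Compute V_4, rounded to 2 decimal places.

0.95

lx·mx for x ≥ 4: 0.1267, 0.0456 → sum = 0.1723
V_4 = 0.1723 / l_4 = 0.1723 / 0.181 = 0.951934… → 0.95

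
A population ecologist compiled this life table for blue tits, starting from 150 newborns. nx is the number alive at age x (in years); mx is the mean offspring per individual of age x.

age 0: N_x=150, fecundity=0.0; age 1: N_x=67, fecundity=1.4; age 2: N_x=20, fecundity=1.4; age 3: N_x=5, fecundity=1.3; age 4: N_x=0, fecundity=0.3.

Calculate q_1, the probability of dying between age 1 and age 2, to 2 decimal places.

lx = nx/n0 = nx/150: 1, 0.44667…, 0.13333…, 0.03333…, 0
q_1 = (l_1 − l_2) / l_1 = (0.446667… − 0.133333…) / 0.446667…
     = 0.313333… / 0.446667… = 0.701493… → 0.70

0.70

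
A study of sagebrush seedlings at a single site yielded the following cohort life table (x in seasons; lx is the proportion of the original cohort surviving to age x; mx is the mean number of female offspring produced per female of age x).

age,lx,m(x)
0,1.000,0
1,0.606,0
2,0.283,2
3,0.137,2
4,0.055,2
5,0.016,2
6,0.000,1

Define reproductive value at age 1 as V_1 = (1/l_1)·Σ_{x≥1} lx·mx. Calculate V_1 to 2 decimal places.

lx·mx for x ≥ 1: 0, 0.566, 0.274, 0.11, 0.032, 0 → sum = 0.982
V_1 = 0.982 / l_1 = 0.982 / 0.606 = 1.620462… → 1.62

1.62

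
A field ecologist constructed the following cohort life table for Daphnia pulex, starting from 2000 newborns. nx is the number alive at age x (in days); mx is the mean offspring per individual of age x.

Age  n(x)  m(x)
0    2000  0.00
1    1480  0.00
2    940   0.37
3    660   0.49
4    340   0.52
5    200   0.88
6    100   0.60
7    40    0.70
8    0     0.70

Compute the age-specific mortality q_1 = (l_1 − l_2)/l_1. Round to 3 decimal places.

0.365

lx = nx/n0 = nx/2000: 1, 0.74, 0.47, 0.33, 0.17, 0.1, 0.05, 0.02, 0
q_1 = (l_1 − l_2) / l_1 = (0.74 − 0.47) / 0.74
     = 0.27 / 0.74 = 0.364865… → 0.365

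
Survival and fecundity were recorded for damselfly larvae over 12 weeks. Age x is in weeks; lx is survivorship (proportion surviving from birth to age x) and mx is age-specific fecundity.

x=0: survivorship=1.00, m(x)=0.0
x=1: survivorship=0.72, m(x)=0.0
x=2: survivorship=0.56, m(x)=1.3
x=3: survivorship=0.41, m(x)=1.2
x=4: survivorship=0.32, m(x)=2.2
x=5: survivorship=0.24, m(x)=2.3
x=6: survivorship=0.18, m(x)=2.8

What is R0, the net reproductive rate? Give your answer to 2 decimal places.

lx·mx by age: 0, 0, 0.728, 0.492, 0.704, 0.552, 0.504
R0 = Σ lx·mx = 2.98 → 2.98

2.98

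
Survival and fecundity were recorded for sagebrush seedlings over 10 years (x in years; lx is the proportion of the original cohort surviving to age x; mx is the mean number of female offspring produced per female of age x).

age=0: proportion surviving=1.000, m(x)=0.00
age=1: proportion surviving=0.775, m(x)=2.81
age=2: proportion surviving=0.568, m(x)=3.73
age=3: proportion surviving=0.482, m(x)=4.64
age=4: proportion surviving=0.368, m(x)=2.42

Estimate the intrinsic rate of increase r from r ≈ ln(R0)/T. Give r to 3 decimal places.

R0 = Σ lx·mx = 0 + 2.17775 + 2.11864 + 2.23648 + 0.89056 = 7.42343
Σ x·lx·mx = 16.68671; T = 16.68671/7.42343 = 2.24784…
r ≈ ln(R0)/T = ln(7.42343)/2.24784… = 0.89181… → 0.892

0.892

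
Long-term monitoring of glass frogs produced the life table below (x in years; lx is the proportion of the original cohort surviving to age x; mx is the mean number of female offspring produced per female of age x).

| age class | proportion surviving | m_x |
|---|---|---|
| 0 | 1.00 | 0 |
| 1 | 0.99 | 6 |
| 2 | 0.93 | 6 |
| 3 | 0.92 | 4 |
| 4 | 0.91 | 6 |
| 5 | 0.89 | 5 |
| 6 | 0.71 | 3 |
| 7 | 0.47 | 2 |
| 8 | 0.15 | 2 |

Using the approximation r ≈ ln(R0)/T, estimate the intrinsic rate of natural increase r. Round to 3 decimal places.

1.015

R0 = Σ lx·mx = 0 + 5.94 + 5.58 + 3.68 + 5.46 + 4.45 + 2.13 + 0.94 + 0.3 = 28.48
Σ x·lx·mx = 93.99; T = 93.99/28.48 = 3.30021…
r ≈ ln(R0)/T = ln(28.48)/3.30021… = 1.01484… → 1.015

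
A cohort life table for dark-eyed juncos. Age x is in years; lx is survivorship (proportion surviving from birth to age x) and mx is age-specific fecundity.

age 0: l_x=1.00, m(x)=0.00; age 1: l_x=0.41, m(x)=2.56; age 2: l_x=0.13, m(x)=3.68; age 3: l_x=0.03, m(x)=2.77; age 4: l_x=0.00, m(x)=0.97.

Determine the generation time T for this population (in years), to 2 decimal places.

lx·mx: 0, 1.0496, 0.4784, 0.0831, 0 → R0 = 1.6111
x·lx·mx: 0, 1.0496, 0.9568, 0.2493, 0 → Σ = 2.2557
T = 2.2557 / 1.6111 = 1.400099… → 1.40

1.40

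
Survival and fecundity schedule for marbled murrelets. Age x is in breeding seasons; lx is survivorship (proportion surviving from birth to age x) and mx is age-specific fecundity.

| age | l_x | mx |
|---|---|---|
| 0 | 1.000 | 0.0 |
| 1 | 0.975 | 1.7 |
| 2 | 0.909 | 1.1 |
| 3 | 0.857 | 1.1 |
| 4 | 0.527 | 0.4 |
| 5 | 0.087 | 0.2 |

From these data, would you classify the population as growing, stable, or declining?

growing

R0 = Σ lx·mx = 0 + 1.6575 + 0.9999 + 0.9427 + 0.2108 + 0.0174 = 3.8283
R0 > 1, so the population is growing.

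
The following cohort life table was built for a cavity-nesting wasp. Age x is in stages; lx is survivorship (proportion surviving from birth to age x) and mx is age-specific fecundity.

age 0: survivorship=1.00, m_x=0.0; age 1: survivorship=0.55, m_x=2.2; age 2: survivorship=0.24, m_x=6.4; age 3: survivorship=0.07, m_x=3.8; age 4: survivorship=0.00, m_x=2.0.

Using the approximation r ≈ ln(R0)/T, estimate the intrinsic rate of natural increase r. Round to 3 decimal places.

0.654

R0 = Σ lx·mx = 0 + 1.21 + 1.536 + 0.266 + 0 = 3.012
Σ x·lx·mx = 5.08; T = 5.08/3.012 = 1.68659…
r ≈ ln(R0)/T = ln(3.012)/1.68659… = 0.65375… → 0.654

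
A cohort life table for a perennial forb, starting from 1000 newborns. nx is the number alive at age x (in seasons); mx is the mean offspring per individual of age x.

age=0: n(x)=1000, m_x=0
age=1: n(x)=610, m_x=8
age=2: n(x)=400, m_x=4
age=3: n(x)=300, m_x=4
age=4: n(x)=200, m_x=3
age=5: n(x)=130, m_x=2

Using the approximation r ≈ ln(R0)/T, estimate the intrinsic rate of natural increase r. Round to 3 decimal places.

lx = nx/n0 = nx/1000: 1, 0.61, 0.4, 0.3, 0.2, 0.13
R0 = Σ lx·mx = 0 + 4.88 + 1.6 + 1.2 + 0.6 + 0.26 = 8.54
Σ x·lx·mx = 15.38; T = 15.38/8.54 = 1.80094…
r ≈ ln(R0)/T = ln(8.54)/1.80094… = 1.19091… → 1.191

1.191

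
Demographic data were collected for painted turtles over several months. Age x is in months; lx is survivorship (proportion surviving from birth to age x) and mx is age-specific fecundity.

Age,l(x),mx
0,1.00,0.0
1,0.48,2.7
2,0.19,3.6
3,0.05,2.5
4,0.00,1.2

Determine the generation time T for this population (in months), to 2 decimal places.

lx·mx: 0, 1.296, 0.684, 0.125, 0 → R0 = 2.105
x·lx·mx: 0, 1.296, 1.368, 0.375, 0 → Σ = 3.039
T = 3.039 / 2.105 = 1.443705… → 1.44

1.44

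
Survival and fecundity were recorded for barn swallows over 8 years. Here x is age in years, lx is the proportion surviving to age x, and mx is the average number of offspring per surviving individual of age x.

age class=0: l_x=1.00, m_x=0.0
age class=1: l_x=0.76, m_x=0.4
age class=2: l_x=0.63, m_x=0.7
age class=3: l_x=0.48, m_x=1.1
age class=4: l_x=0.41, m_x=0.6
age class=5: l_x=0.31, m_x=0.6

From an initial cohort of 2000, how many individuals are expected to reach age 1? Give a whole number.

Expected survivors = N0 · l_1 = 2000 × 0.76 = 1520 → 1520

1520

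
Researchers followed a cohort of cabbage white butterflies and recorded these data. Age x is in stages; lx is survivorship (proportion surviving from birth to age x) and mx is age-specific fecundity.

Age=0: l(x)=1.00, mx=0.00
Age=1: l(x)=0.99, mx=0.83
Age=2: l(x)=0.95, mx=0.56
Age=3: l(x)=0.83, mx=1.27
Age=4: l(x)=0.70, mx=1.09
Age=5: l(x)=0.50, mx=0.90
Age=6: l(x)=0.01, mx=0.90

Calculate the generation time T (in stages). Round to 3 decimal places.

lx·mx: 0, 0.8217, 0.532, 1.0541, 0.763, 0.45, 0.009 → R0 = 3.6298
x·lx·mx: 0, 0.8217, 1.064, 3.1623, 3.052, 2.25, 0.054 → Σ = 10.404
T = 10.404 / 3.6298 = 2.866274… → 2.866

2.866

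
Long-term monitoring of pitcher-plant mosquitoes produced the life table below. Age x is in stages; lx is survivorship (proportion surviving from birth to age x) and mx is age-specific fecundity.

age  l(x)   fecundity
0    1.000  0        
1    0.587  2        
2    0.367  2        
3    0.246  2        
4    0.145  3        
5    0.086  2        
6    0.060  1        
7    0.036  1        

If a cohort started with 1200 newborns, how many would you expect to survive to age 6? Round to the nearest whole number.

Expected survivors = N0 · l_6 = 1200 × 0.060 = 72 → 72

72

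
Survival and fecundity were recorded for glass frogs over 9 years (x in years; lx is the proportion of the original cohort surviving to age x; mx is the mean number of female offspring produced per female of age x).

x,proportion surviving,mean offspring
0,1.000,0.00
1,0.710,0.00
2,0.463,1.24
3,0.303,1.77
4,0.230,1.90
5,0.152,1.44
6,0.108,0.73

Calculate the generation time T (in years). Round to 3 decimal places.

lx·mx: 0, 0, 0.57412, 0.53631, 0.437, 0.21888, 0.07884 → R0 = 1.84515
x·lx·mx: 0, 0, 1.14824, 1.60893, 1.748, 1.0944, 0.47304 → Σ = 6.07261
T = 6.07261 / 1.84515 = 3.29112… → 3.291

3.291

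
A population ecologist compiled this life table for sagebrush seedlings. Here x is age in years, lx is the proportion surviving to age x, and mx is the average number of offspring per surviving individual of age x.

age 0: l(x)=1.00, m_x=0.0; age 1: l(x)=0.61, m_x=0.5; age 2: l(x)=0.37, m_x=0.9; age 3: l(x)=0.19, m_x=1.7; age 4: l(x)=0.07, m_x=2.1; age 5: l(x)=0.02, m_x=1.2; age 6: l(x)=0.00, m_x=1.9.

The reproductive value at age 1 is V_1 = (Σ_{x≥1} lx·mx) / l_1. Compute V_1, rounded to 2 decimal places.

1.86

lx·mx for x ≥ 1: 0.305, 0.333, 0.323, 0.147, 0.024, 0 → sum = 1.132
V_1 = 1.132 / l_1 = 1.132 / 0.61 = 1.855738… → 1.86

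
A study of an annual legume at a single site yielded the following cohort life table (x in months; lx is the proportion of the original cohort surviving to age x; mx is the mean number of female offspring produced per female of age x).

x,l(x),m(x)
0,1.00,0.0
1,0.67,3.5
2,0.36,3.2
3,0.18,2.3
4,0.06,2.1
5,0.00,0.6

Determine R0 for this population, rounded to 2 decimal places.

lx·mx by age: 0, 2.345, 1.152, 0.414, 0.126, 0
R0 = Σ lx·mx = 4.037 → 4.04

4.04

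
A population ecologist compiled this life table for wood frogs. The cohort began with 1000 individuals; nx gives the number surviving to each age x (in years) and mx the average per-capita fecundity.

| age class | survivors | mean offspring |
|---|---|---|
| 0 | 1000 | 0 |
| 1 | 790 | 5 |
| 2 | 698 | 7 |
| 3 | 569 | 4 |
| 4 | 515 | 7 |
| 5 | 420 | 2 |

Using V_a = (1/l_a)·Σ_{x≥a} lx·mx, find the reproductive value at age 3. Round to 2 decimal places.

lx = nx/n0 = nx/1000: 1, 0.79, 0.698, 0.569, 0.515, 0.42
lx·mx for x ≥ 3: 2.276, 3.605, 0.84 → sum = 6.721
V_3 = 6.721 / l_3 = 6.721 / 0.569 = 11.811951… → 11.81

11.81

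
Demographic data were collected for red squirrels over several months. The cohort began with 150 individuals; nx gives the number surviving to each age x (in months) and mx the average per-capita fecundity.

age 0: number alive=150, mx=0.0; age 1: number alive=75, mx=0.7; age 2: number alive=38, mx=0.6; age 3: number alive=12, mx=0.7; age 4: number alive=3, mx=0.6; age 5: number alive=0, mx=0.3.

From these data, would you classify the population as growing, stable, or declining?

lx = nx/n0 = nx/150: 1, 0.5, 0.25333…, 0.08, 0.02, 0
R0 = Σ lx·mx = 0 + 0.35 + 0.152… + 0.056 + 0.012 + 0 = 0.57…
R0 < 1, so the population is declining.

declining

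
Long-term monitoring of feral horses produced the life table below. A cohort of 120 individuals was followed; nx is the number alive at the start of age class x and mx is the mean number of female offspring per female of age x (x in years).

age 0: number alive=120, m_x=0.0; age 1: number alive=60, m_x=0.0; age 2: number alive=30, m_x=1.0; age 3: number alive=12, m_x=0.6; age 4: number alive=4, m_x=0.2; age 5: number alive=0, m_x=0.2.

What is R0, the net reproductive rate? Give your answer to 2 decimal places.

0.32

lx = nx/n0 = nx/120: 1, 0.5, 0.25, 0.1, 0.03333…, 0
lx·mx by age: 0, 0, 0.25, 0.06, 0.006667…, 0
R0 = Σ lx·mx = 0.316667… → 0.32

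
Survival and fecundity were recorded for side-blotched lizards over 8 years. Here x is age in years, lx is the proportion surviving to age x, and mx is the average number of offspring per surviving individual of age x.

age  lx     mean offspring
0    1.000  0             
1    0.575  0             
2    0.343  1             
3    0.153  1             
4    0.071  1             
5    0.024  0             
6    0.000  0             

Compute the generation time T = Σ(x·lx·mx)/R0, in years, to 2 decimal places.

lx·mx: 0, 0, 0.343, 0.153, 0.071, 0, 0 → R0 = 0.567
x·lx·mx: 0, 0, 0.686, 0.459, 0.284, 0, 0 → Σ = 1.429
T = 1.429 / 0.567 = 2.520282… → 2.52

2.52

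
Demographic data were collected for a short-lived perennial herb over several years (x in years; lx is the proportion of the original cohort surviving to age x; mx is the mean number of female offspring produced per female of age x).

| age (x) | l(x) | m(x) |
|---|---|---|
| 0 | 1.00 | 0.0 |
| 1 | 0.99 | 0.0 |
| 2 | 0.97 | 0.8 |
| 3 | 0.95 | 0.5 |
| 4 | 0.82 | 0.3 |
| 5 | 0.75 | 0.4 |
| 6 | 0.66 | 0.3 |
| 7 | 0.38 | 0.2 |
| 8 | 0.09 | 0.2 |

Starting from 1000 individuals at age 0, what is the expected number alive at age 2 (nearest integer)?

Expected survivors = N0 · l_2 = 1000 × 0.97 = 970 → 970

970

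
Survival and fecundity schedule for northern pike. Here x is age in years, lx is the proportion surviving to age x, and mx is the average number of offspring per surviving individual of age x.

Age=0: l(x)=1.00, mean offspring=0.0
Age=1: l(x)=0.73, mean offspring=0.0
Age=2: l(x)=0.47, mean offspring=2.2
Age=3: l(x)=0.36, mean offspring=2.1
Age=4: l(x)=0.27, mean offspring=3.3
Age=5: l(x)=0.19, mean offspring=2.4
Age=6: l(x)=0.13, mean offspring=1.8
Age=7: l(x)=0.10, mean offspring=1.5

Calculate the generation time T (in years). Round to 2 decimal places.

3.59

lx·mx: 0, 0, 1.034, 0.756, 0.891, 0.456, 0.234, 0.15 → R0 = 3.521
x·lx·mx: 0, 0, 2.068, 2.268, 3.564, 2.28, 1.404, 1.05 → Σ = 12.634
T = 12.634 / 3.521 = 3.588185… → 3.59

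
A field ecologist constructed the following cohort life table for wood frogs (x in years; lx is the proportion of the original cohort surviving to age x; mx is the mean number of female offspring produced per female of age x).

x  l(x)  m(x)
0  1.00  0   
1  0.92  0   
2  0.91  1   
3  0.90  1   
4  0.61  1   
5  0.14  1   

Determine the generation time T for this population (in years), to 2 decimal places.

lx·mx: 0, 0, 0.91, 0.9, 0.61, 0.14 → R0 = 2.56
x·lx·mx: 0, 0, 1.82, 2.7, 2.44, 0.7 → Σ = 7.66
T = 7.66 / 2.56 = 2.992188… → 2.99

2.99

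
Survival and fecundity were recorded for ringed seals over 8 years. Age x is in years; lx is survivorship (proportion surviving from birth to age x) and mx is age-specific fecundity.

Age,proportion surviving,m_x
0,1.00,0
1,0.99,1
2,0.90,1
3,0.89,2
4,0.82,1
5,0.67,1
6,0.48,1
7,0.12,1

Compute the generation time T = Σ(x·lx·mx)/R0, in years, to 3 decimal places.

lx·mx: 0, 0.99, 0.9, 1.78, 0.82, 0.67, 0.48, 0.12 → R0 = 5.76
x·lx·mx: 0, 0.99, 1.8, 5.34, 3.28, 3.35, 2.88, 0.84 → Σ = 18.48
T = 18.48 / 5.76 = 3.208333… → 3.208

3.208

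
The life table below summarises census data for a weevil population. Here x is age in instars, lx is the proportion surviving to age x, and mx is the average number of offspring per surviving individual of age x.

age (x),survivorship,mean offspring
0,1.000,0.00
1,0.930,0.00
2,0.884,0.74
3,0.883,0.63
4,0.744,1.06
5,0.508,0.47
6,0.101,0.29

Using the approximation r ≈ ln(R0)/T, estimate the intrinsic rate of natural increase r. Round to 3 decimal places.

R0 = Σ lx·mx = 0 + 0 + 0.65416 + 0.55629 + 0.78864 + 0.23876 + 0.02929 = 2.26714
Σ x·lx·mx = 7.50129; T = 7.50129/2.26714 = 3.3087…
r ≈ ln(R0)/T = ln(2.26714)/3.3087… = 0.24738… → 0.247

0.247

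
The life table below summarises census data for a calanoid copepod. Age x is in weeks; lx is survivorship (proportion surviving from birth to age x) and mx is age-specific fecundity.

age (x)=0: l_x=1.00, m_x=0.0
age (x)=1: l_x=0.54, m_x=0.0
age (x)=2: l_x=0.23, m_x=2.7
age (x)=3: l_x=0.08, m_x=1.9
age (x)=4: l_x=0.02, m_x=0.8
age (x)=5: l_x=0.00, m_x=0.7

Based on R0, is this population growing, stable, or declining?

declining

R0 = Σ lx·mx = 0 + 0 + 0.621 + 0.152 + 0.016 + 0 = 0.789
R0 < 1, so the population is declining.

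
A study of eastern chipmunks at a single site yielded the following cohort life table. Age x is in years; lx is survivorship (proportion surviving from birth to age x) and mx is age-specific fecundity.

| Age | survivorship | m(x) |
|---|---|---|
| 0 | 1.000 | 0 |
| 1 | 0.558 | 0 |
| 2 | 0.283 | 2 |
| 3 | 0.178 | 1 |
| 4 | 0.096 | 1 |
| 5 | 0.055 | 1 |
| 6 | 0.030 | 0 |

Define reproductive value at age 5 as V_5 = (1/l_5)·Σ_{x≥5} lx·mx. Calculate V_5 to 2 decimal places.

1.00

lx·mx for x ≥ 5: 0.055, 0 → sum = 0.055
V_5 = 0.055 / l_5 = 0.055 / 0.055 = 1 → 1.00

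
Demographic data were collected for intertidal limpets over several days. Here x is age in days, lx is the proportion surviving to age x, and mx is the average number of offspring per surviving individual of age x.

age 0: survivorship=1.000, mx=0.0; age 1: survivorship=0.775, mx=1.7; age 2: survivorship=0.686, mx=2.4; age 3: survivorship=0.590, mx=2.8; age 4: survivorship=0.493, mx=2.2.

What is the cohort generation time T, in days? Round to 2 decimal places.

2.44

lx·mx: 0, 1.3175, 1.6464, 1.652, 1.0846 → R0 = 5.7005
x·lx·mx: 0, 1.3175, 3.2928, 4.956, 4.3384 → Σ = 13.9047
T = 13.9047 / 5.7005 = 2.439207… → 2.44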